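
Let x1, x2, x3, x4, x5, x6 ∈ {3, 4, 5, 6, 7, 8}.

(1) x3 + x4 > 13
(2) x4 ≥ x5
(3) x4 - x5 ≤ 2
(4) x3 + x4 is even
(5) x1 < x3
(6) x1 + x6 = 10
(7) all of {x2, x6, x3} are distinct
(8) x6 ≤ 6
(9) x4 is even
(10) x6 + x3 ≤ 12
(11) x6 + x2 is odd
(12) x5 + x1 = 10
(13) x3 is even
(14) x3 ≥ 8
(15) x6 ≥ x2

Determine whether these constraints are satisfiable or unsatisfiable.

Satisfiable

One satisfying assignment is x1 = 6, x2 = 3, x3 = 8, x4 = 6, x5 = 4, x6 = 4.
For the less obvious constraints — constraint 1: x3 + x4 = 14; constraint 3: x4 - x5 = 2; constraint 6: x1 + x6 = 10 — and the others hold by inspection.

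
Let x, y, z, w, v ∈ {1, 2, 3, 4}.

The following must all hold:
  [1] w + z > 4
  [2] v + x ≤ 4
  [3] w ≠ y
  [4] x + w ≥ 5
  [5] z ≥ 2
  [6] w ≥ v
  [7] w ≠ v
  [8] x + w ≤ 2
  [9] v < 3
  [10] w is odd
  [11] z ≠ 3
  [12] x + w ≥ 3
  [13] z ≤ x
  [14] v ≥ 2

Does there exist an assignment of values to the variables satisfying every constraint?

From constraints 5 and 13: x ≥ z ≥ 2. From constraints 6 and 14: w ≥ v ≥ 2. Hence x + w ≥ 4. But constraint 8 requires x + w ≤ 2, and 2 < 4. Contradiction.

Unsatisfiable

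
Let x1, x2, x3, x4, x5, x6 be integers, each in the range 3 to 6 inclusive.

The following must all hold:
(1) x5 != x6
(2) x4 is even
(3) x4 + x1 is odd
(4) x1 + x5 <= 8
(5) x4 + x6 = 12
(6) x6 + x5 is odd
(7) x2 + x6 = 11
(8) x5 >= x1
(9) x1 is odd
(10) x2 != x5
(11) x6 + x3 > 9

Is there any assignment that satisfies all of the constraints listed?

Satisfiable

One satisfying assignment is x1 = 3, x2 = 5, x3 = 6, x4 = 6, x5 = 3, x6 = 6.
For the less obvious constraints — constraint 4: x1 + x5 = 6; constraint 5: x4 + x6 = 12 — and the others hold by inspection.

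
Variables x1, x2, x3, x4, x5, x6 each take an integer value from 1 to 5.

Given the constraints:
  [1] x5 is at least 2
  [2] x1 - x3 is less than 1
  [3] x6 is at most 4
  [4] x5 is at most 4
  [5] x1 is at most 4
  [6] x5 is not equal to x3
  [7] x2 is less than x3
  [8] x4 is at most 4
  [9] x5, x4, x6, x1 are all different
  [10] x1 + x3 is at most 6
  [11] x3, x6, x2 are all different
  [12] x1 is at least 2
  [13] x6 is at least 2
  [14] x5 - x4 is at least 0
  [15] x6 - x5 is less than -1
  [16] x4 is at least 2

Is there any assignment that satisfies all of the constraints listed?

Constraints 1, 3, 4, 5, 8, 12, 13, and 16 confine each of x5, x4, x6, x1 to the 3 values {2, …, 4}.
Constraint 9 requires all 4 of them to be distinct, but only 3 values are available — impossible by the pigeonhole principle.

Unsatisfiable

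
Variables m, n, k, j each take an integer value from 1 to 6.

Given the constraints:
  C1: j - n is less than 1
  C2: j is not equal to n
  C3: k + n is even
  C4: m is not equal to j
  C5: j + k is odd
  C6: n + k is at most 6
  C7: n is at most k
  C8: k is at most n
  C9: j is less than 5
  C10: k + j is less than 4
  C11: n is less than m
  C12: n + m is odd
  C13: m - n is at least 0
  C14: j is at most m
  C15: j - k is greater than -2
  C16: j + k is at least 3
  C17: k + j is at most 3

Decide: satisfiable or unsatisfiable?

Satisfiable

Try m = 3, n = 2, k = 2, j = 1.
Check constraint 1: j - n = -1; constraint 6: n + k = 4. The remaining constraints are straightforward to verify.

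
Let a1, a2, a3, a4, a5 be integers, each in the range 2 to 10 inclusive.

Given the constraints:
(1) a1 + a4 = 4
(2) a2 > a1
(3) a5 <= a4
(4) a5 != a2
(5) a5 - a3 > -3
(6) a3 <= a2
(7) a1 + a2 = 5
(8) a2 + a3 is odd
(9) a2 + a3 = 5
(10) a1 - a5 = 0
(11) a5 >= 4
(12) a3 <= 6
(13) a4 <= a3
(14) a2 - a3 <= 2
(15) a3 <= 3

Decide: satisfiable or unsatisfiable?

Unsatisfiable

From constraints 3 and 11: a4 ≥ a5 and a5 ≥ 4, so a4 ≥ 4. From constraints 13 and 15: a4 ≤ a3 and a3 ≤ 3, so a4 ≤ 3. But 3 < 4, so no value of a4 works.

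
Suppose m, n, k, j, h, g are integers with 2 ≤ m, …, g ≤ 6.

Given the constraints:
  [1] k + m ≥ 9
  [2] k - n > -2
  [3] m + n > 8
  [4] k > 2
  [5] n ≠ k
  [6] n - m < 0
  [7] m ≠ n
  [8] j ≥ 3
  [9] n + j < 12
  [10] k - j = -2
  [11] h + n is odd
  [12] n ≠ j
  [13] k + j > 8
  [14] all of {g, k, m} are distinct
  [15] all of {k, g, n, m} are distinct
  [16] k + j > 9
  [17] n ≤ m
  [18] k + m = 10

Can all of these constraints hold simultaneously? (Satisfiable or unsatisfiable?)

The assignment m = 6, n = 5, k = 4, j = 6, h = 2, g = 3 works:
  constraint 1 holds since k + m = 10.
  constraint 2 holds since k - n = -1.
The rest check out directly.

Satisfiable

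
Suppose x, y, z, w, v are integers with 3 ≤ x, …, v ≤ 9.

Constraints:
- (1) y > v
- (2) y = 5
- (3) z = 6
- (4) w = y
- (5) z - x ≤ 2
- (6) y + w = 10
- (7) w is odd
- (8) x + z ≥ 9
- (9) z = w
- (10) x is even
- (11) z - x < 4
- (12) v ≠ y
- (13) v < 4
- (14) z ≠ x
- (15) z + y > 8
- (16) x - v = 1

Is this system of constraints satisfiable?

Unsatisfiable

Constraint 3 fixes z = 6 and constraint 2 fixes y = 5. Constraints 4 and 9 give z = w = y, so z = y. But 6 ≠ 5 — contradiction.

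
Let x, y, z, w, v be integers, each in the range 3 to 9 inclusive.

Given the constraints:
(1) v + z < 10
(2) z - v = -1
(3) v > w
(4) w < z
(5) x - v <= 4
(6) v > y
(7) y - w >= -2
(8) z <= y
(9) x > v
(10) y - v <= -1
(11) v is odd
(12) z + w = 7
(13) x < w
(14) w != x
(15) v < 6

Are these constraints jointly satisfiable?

Unsatisfiable

Constraints 4, 8, 9, 10, and 13 give z ≤ y, y < v, v < x, x < w, w < z. Chaining: z ≤ y < v < x < w < z, which forces z < z — impossible.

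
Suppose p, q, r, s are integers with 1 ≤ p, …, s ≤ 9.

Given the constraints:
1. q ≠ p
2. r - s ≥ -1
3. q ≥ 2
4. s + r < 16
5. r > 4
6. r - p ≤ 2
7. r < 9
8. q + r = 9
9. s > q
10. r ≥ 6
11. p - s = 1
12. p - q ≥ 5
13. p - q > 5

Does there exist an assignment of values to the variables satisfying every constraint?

One satisfying assignment is p = 8, q = 2, r = 7, s = 7.
For the less obvious constraints — constraint 2: r - s = 0; constraint 4: s + r = 14; constraint 6: r - p = -1 — and the others hold by inspection.

Satisfiable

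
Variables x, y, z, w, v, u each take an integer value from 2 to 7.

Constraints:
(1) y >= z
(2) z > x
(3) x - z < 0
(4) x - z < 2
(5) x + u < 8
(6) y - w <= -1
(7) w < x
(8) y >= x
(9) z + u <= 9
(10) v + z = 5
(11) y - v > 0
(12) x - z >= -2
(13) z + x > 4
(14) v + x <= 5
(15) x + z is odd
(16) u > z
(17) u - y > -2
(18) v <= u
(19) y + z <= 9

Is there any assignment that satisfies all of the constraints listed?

Unsatisfiable

Constraints 1, 3, 6, and 7 give y < w, w < x, x < z, z ≤ y. Chaining: y < w < x < z ≤ y, which forces y < y — impossible.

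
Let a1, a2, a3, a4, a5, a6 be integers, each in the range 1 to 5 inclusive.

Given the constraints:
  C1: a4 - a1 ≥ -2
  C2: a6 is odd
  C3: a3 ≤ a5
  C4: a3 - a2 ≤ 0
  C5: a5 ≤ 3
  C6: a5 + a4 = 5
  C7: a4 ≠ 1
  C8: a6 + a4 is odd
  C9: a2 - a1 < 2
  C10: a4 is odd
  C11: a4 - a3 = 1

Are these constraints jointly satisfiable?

Unsatisfiable

Constraint 2 makes a6 odd and constraint 10 makes a4 odd, so a6 + a4 must be even. Constraint 8 says a6 + a4 is odd — contradiction.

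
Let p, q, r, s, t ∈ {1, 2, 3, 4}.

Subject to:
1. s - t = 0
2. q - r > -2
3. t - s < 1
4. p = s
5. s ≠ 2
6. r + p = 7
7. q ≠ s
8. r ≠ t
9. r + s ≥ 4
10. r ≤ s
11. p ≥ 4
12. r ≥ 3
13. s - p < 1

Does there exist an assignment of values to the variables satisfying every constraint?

Take p = 4, q = 2, r = 3, s = 4, t = 4. Then constraint 1: s - t = 0; constraint 2: q - r = -1, and every other listed constraint is also met.

Satisfiable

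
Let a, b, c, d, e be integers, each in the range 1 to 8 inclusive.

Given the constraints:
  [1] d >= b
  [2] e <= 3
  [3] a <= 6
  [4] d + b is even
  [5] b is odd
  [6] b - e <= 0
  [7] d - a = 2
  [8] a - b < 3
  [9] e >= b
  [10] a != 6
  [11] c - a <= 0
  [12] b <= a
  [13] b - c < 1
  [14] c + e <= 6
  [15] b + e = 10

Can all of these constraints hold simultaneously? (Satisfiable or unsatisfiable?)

Unsatisfiable

From constraints 3 and 12: b ≤ a ≤ 6. From constraint 2: e ≤ 3. Hence b + e ≤ 9. But constraint 15 requires b + e = 10, and 10 > 9. Contradiction.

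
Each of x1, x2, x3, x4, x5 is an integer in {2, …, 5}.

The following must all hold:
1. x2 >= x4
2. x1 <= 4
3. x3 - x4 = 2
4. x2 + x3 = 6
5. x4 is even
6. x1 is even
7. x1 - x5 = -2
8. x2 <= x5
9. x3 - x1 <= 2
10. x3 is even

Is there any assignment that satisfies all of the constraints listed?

Satisfiable

Try x1 = 2, x2 = 2, x3 = 4, x4 = 2, x5 = 4.
Check constraint 3: x3 - x4 = 2; constraint 4: x2 + x3 = 6; constraint 7: x1 - x5 = -2. The remaining constraints are straightforward to verify.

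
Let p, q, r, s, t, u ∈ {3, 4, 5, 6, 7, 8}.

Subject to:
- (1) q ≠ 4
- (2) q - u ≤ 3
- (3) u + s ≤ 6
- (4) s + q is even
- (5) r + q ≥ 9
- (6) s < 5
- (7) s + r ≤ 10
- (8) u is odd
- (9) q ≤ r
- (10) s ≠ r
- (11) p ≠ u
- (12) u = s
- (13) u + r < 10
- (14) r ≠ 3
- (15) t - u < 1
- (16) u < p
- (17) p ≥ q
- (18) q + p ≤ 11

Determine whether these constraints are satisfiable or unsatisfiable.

Satisfiable

The assignment p = 5, q = 3, r = 6, s = 3, t = 3, u = 3 works:
  constraint 2 holds since q - u = 0.
  constraint 3 holds since u + s = 6.
The rest check out directly.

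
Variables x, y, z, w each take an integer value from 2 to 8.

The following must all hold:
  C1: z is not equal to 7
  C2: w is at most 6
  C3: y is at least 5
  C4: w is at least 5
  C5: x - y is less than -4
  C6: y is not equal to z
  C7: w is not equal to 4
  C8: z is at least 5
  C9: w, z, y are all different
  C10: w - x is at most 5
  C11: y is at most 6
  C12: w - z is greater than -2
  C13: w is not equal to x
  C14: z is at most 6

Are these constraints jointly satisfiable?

Constraints 2, 3, 4, 8, 11, and 14 confine each of w, z, y to the 2 values {5, 6}.
Constraint 9 requires all 3 of them to be distinct, but only 2 values are available — impossible by the pigeonhole principle.

Unsatisfiable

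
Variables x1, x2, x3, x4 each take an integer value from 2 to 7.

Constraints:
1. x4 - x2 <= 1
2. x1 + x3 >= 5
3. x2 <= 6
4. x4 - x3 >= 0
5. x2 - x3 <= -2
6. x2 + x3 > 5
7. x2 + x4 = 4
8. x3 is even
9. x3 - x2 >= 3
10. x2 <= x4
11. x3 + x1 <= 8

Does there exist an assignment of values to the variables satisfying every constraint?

Unsatisfiable

Constraints 1, 4, and 9 give x3 − x2 ≥ 3, x2 − x4 ≥ -1, x4 − x3 ≥ 0.
Adding all 3 inequalities: the left sides telescope to 0, and the right sides sum to 3 + (-1) + 0 = 2. So 0 ≥ 2, which is false.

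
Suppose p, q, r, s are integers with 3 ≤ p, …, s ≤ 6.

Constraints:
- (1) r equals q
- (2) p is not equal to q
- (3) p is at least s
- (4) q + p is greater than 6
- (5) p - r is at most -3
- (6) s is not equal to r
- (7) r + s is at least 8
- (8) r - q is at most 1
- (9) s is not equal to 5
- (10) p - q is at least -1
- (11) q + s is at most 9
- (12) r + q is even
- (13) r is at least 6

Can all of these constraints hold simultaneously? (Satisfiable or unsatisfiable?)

Constraints 5, 8, and 10 give p − q ≥ -1, q − r ≥ -1, r − p ≥ 3.
Adding all 3 inequalities: the left sides telescope to 0, and the right sides sum to (-1) + (-1) + 3 = 1. So 0 ≥ 1, which is false.

Unsatisfiable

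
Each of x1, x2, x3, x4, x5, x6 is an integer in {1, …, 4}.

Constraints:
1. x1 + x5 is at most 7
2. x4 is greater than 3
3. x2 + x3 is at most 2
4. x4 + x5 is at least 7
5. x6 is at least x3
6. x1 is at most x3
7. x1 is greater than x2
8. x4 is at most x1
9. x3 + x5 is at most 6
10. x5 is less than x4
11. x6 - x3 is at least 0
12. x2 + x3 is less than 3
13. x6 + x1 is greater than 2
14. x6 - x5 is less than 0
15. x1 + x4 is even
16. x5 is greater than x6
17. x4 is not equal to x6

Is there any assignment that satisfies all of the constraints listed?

Unsatisfiable

Constraints 5, 6, 8, 10, and 14 give x5 < x4, x4 ≤ x1, x1 ≤ x3, x3 ≤ x6, x6 < x5. Chaining: x5 < x4 ≤ x1 ≤ x3 ≤ x6 < x5, which forces x5 < x5 — impossible.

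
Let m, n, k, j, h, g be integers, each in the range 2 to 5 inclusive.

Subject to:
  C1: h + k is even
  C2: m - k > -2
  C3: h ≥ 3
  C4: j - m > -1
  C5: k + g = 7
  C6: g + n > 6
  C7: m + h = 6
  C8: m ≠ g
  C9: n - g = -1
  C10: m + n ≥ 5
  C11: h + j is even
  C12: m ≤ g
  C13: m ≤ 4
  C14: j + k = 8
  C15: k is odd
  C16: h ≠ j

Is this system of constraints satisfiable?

One satisfying assignment is m = 3, n = 3, k = 3, j = 5, h = 3, g = 4.
For the less obvious constraints — constraint 2: m - k = 0; constraint 4: j - m = 2 — and the others hold by inspection.

Satisfiable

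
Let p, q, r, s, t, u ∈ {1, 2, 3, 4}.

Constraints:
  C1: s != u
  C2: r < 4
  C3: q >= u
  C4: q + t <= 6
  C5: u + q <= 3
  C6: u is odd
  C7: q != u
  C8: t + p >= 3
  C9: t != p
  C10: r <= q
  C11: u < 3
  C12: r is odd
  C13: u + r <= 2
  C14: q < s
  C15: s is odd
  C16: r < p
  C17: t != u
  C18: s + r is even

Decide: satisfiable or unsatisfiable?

Take p = 2, q = 2, r = 1, s = 3, t = 3, u = 1. Then constraint 4: q + t = 5; constraint 5: u + q = 3, and every other listed constraint is also met.

Satisfiable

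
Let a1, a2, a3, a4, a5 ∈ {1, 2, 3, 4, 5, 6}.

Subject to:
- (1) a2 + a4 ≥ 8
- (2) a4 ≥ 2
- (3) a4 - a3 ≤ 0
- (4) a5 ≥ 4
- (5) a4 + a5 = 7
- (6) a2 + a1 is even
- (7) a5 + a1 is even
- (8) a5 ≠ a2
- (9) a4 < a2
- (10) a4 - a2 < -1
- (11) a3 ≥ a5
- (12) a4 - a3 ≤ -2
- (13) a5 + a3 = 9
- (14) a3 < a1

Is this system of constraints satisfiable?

The assignment a1 = 6, a2 = 6, a3 = 5, a4 = 3, a5 = 4 works:
  constraint 1 holds since a2 + a4 = 9.
  constraint 3 holds since a4 - a3 = -2.
The rest check out directly.

Satisfiable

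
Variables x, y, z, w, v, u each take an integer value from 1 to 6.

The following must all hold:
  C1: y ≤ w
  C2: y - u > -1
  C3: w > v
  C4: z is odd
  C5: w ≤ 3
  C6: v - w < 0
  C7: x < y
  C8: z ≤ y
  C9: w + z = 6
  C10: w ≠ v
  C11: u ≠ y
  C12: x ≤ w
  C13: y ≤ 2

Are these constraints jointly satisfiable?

Unsatisfiable

From constraint 5: w ≤ 3. From constraints 8 and 13: z ≤ y ≤ 2. Hence w + z ≤ 5. But constraint 9 requires w + z = 6, and 6 > 5. Contradiction.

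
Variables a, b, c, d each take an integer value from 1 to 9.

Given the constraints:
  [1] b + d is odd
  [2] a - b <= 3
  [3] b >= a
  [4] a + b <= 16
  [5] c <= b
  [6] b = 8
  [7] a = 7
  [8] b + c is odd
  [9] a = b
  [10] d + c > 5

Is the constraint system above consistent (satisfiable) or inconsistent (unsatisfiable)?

Constraint 7 fixes a = 7 and constraint 6 fixes b = 8, but constraint 9 requires a = b. Since 7 ≠ 8, contradiction.

Unsatisfiable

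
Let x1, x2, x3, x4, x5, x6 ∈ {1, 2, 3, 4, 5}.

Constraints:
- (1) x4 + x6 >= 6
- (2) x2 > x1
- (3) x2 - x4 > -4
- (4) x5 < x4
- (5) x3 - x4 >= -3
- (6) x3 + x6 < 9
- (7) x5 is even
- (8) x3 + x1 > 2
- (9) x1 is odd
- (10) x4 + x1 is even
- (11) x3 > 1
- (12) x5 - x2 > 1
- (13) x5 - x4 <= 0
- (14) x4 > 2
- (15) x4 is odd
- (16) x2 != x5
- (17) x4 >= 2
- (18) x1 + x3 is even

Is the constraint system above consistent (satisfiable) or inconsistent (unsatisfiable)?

Satisfiable

Setting (x1, x2, x3, x4, x5, x6) = (1, 2, 3, 5, 4, 4) satisfies everything: constraint 1: x4 + x6 = 9; constraint 3: x2 - x4 = -3; constraint 5: x3 - x4 = -2, and the others follow.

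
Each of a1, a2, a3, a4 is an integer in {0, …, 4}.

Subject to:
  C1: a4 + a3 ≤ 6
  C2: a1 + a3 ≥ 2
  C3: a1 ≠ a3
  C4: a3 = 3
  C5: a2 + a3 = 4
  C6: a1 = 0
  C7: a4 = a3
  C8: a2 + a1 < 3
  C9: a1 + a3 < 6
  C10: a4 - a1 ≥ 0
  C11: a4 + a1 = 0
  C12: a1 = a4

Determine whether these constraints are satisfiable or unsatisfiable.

Unsatisfiable

Constraint 6 fixes a1 = 0 and constraint 4 fixes a3 = 3. Constraints 7 and 12 give a1 = a4 = a3, so a1 = a3. But 0 ≠ 3 — contradiction.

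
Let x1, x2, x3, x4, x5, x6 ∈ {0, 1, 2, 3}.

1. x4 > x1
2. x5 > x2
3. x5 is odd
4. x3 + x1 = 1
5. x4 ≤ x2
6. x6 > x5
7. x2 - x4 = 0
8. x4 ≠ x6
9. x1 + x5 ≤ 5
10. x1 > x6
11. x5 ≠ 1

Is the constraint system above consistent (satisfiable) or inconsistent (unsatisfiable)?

Constraints 1, 2, 5, 6, and 10 give x4 ≤ x2, x2 < x5, x5 < x6, x6 < x1, x1 < x4. Chaining: x4 ≤ x2 < x5 < x6 < x1 < x4, which forces x4 < x4 — impossible.

Unsatisfiable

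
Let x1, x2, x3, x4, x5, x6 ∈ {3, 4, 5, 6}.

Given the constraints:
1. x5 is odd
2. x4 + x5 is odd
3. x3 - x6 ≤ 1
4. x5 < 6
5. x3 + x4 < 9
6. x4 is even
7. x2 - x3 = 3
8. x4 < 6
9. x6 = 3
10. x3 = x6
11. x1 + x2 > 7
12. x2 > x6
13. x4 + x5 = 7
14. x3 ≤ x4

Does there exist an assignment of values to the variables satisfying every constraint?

The assignment x1 = 4, x2 = 6, x3 = 3, x4 = 4, x5 = 3, x6 = 3 works:
  constraint 3 holds since x3 - x6 = 0.
  constraint 5 holds since x3 + x4 = 7.
The rest check out directly.

Satisfiable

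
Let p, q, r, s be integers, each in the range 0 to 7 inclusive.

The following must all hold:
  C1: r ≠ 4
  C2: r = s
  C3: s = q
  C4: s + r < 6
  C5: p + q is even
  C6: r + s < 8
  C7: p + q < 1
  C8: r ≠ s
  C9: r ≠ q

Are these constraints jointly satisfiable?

From constraints 2 and 3, r = s = q, so r = q. But constraint 9 says r ≠ q. Contradiction.

Unsatisfiable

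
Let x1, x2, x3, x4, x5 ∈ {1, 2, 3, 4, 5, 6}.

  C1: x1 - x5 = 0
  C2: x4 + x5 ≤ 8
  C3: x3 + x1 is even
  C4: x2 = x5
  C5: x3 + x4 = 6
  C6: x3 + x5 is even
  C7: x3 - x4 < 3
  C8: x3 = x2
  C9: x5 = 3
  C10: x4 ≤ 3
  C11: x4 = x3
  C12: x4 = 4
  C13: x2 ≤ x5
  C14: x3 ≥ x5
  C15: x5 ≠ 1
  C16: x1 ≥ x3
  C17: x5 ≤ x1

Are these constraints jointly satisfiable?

Unsatisfiable

Constraint 12 fixes x4 = 4 and constraint 9 fixes x5 = 3. Constraints 4, 8, and 11 give x4 = x3 = x2 = x5, so x4 = x5. But 4 ≠ 3 — contradiction.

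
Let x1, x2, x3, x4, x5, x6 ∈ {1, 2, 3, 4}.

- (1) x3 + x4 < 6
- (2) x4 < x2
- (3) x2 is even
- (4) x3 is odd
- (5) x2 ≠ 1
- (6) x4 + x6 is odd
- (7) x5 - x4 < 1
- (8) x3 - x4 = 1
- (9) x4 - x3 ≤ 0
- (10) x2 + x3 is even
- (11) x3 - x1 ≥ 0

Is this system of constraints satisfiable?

Unsatisfiable

Constraint 3 makes x2 even and constraint 4 makes x3 odd, so x2 + x3 must be odd. Constraint 10 says x2 + x3 is even — contradiction.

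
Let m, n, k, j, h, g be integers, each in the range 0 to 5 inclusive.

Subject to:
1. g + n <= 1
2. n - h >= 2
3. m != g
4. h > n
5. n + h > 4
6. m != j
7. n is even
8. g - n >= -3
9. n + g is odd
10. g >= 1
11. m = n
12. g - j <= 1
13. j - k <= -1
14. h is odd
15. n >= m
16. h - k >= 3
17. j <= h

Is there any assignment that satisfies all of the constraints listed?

Unsatisfiable

Constraints 2, 8, 12, 13, and 16 give j − g ≥ -1, g − n ≥ -3, n − h ≥ 2, h − k ≥ 3, k − j ≥ 1.
Adding all 5 inequalities: the left sides telescope to 0, and the right sides sum to (-1) + (-3) + 2 + 3 + 1 = 2. So 0 ≥ 2, which is false.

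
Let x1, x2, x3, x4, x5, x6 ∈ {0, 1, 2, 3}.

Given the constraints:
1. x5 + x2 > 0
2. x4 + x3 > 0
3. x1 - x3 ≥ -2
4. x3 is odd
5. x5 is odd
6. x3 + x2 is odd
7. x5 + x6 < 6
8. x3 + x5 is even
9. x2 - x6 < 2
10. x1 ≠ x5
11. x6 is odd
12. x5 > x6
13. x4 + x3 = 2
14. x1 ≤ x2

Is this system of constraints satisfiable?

Take x1 = 0, x2 = 0, x3 = 1, x4 = 1, x5 = 3, x6 = 1. Then constraint 1: x5 + x2 = 3; constraint 2: x4 + x3 = 2; constraint 3: x1 - x3 = -1, and every other listed constraint is also met.

Satisfiable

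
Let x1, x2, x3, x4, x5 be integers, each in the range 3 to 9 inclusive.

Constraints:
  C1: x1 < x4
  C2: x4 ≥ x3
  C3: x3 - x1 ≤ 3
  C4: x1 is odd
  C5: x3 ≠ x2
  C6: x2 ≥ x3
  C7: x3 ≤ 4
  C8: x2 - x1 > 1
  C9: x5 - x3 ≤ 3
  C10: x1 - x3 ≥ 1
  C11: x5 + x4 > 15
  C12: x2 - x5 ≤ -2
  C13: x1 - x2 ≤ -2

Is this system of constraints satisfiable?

Constraints 9, 10, 12, and 13 give x1 − x3 ≥ 1, x3 − x5 ≥ -3, x5 − x2 ≥ 2, x2 − x1 ≥ 2.
Adding all 4 inequalities: the left sides telescope to 0, and the right sides sum to 1 + (-3) + 2 + 2 = 2. So 0 ≥ 2, which is false.

Unsatisfiable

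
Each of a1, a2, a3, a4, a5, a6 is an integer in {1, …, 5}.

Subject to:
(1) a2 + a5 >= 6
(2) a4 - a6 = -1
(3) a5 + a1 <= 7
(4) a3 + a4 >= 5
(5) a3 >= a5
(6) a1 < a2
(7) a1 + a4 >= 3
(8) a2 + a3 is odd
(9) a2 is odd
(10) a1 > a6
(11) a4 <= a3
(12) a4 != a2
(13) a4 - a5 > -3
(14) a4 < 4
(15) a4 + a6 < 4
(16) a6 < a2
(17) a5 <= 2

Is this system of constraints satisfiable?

Satisfiable

Setting (a1, a2, a3, a4, a5, a6) = (4, 5, 4, 1, 2, 2) satisfies everything: constraint 1: a2 + a5 = 7; constraint 2: a4 - a6 = -1, and the others follow.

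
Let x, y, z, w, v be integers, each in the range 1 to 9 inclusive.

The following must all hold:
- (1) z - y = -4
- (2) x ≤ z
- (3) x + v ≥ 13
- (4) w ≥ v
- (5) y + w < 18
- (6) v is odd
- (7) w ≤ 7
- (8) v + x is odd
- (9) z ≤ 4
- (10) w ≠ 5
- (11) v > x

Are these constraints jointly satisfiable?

Unsatisfiable

From constraints 2 and 9: x ≤ z ≤ 4. From constraints 4 and 7: v ≤ w ≤ 7. Hence x + v ≤ 11. But constraint 3 requires x + v ≥ 13, and 13 > 11. Contradiction.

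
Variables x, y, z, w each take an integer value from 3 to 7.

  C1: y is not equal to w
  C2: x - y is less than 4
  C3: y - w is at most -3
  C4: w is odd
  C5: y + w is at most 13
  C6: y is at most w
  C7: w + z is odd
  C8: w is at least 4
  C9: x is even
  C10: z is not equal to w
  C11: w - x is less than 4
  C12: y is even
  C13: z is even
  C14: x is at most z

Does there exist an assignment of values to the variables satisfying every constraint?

Satisfiable

Take x = 6, y = 4, z = 6, w = 7. Then constraint 2: x - y = 2; constraint 3: y - w = -3; constraint 5: y + w = 11, and every other listed constraint is also met.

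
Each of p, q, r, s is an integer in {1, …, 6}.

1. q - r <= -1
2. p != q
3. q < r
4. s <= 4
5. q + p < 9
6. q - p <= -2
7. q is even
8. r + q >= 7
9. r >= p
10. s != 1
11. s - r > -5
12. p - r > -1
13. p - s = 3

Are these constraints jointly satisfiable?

Satisfiable

One satisfying assignment is p = 6, q = 2, r = 6, s = 3.
For the less obvious constraints — constraint 1: q - r = -4; constraint 5: q + p = 8; constraint 6: q - p = -4 — and the others hold by inspection.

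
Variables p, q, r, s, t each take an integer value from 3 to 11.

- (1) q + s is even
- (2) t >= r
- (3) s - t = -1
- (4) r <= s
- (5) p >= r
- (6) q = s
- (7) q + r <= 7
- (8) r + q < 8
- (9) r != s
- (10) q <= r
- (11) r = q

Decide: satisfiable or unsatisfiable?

Unsatisfiable

From constraints 6 and 11, r = q = s, so r = s. But constraint 9 says r ≠ s. Contradiction.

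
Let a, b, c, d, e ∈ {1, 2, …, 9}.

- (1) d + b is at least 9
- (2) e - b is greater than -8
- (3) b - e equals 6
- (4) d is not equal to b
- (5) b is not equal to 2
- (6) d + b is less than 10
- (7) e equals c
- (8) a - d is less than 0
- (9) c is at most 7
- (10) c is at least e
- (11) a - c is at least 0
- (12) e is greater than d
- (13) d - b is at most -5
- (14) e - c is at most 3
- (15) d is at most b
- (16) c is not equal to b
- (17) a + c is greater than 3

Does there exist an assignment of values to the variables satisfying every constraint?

Unsatisfiable

Constraints 8, 10, 11, and 12 give e ≤ c, c ≤ a, a < d, d < e. Chaining: e ≤ c ≤ a < d < e, which forces e < e — impossible.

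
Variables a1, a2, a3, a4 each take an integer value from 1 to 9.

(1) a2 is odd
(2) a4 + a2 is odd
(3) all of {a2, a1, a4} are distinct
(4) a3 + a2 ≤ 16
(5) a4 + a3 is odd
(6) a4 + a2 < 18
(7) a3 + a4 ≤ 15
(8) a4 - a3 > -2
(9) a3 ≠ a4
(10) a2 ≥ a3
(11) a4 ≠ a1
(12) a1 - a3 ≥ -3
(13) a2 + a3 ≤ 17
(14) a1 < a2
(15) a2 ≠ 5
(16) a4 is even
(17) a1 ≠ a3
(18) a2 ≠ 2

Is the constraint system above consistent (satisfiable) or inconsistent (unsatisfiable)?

Try a1 = 6, a2 = 7, a3 = 7, a4 = 8.
Check constraint 4: a3 + a2 = 14; constraint 6: a4 + a2 = 15. The remaining constraints are straightforward to verify.

Satisfiable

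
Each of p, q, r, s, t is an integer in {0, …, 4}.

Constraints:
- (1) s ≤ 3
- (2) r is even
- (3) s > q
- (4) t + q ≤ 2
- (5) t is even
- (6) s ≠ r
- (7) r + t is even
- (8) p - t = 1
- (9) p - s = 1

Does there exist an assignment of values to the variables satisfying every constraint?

Satisfiable

Try p = 3, q = 0, r = 4, s = 2, t = 2.
Check constraint 4: t + q = 2; constraint 8: p - t = 1. The remaining constraints are straightforward to verify.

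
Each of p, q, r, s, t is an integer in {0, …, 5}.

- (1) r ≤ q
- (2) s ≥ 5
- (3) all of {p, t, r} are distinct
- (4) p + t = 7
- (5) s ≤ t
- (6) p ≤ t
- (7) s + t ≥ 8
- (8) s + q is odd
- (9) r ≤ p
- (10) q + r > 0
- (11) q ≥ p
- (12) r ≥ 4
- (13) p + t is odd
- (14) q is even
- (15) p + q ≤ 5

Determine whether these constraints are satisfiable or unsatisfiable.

From constraints 9 and 12: p ≥ r ≥ 4. From constraints 2 and 5: t ≥ s ≥ 5. Hence p + t ≥ 9. But constraint 4 requires p + t = 7, and 7 < 9. Contradiction.

Unsatisfiable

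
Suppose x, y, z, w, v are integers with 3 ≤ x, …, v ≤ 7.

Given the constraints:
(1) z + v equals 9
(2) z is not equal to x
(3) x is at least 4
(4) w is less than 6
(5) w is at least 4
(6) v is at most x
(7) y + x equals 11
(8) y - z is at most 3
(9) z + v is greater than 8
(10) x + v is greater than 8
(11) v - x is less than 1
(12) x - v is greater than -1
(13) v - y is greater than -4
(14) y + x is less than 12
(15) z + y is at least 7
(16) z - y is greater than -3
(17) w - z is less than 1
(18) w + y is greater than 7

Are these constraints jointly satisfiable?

The assignment x = 6, y = 5, z = 5, w = 4, v = 4 works:
  constraint 1 holds since z + v = 9.
  constraint 7 holds since y + x = 11.
The rest check out directly.

Satisfiable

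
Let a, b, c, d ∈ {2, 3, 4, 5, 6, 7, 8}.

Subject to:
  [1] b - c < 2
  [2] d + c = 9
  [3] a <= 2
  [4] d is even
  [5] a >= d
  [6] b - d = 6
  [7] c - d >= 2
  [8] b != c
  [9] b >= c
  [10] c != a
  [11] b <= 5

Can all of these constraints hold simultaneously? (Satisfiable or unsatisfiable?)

From constraints 3 and 5: d ≤ a ≤ 2. From constraints 9 and 11: c ≤ b ≤ 5. Hence d + c ≤ 7. But constraint 2 requires d + c = 9, and 9 > 7. Contradiction.

Unsatisfiable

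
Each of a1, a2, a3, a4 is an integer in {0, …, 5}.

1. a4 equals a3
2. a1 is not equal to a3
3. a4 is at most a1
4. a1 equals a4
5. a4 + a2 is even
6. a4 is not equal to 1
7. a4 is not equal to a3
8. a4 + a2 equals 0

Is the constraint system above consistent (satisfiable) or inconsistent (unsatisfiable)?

Unsatisfiable

From constraints 1 and 4, a1 = a4 = a3, so a1 = a3. But constraint 2 says a1 ≠ a3. Contradiction.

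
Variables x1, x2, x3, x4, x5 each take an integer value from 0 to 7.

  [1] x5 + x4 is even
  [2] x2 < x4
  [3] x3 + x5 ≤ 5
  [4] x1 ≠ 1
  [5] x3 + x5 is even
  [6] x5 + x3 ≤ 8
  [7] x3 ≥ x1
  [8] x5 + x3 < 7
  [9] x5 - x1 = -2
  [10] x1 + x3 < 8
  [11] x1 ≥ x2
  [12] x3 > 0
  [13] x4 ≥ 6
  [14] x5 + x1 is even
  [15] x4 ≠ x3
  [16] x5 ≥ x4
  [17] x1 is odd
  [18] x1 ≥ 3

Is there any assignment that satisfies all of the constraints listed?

Unsatisfiable

From constraints 13 and 16: x5 ≥ x4 ≥ 6. From constraints 7 and 18: x3 ≥ x1 ≥ 3. Hence x5 + x3 ≥ 9. But constraint 6 requires x5 + x3 ≤ 8, and 8 < 9. Contradiction.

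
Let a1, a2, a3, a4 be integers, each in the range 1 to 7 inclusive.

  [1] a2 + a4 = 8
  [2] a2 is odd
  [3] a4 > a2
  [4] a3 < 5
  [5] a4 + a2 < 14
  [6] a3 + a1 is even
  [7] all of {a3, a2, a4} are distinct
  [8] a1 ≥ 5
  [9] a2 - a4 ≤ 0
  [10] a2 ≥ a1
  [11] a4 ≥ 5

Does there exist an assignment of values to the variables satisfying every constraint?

From constraints 8 and 10: a2 ≥ a1 ≥ 5. From constraint 11: a4 ≥ 5. Hence a2 + a4 ≥ 10. But constraint 1 requires a2 + a4 = 8, and 8 < 10. Contradiction.

Unsatisfiable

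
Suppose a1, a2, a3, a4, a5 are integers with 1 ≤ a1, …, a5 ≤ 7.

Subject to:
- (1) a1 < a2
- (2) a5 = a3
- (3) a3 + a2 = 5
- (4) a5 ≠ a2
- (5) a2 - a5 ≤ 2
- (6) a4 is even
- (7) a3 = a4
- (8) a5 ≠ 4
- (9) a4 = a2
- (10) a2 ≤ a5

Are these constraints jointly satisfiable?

From constraints 2, 7, and 9, a5 = a3 = a4 = a2, so a5 = a2. But constraint 4 says a5 ≠ a2. Contradiction.

Unsatisfiable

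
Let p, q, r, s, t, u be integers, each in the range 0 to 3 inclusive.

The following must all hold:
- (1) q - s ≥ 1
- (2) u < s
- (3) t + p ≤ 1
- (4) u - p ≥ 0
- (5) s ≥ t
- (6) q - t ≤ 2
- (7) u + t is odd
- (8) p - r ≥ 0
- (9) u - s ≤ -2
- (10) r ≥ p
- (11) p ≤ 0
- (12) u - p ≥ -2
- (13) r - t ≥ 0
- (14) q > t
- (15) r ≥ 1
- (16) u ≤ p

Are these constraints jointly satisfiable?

Unsatisfiable

Constraints 1, 4, 6, 8, 9, and 13 give q − s ≥ 1, s − u ≥ 2, u − p ≥ 0, p − r ≥ 0, r − t ≥ 0, t − q ≥ -2.
Adding all 6 inequalities: the left sides telescope to 0, and the right sides sum to 1 + 2 + 0 + 0 + 0 + (-2) = 1. So 0 ≥ 1, which is false.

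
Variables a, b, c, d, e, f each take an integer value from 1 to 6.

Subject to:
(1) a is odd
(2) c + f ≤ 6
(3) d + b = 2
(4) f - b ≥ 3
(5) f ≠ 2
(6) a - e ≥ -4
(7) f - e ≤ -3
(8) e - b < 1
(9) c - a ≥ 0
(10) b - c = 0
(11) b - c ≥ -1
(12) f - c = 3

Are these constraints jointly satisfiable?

Unsatisfiable

Constraints 4, 6, 7, 9, and 11 give f − b ≥ 3, b − c ≥ -1, c − a ≥ 0, a − e ≥ -4, e − f ≥ 3.
Adding all 5 inequalities: the left sides telescope to 0, and the right sides sum to 3 + (-1) + 0 + (-4) + 3 = 1. So 0 ≥ 1, which is false.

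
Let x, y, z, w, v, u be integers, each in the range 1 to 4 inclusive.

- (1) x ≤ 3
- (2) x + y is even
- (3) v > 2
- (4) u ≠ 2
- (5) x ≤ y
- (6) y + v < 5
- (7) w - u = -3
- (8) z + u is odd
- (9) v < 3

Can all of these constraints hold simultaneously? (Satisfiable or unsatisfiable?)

Unsatisfiable

From constraint 3: v ≥ 3. From constraint 9: v ≤ 2. But 2 < 3, so no value of v works.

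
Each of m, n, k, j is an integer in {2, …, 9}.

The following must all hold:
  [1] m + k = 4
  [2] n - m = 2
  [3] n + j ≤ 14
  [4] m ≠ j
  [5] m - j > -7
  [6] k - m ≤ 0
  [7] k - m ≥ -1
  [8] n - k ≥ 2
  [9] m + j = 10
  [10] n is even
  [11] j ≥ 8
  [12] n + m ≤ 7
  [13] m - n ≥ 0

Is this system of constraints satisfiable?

Unsatisfiable

Constraints 7, 8, and 13 give n − k ≥ 2, k − m ≥ -1, m − n ≥ 0.
Adding all 3 inequalities: the left sides telescope to 0, and the right sides sum to 2 + (-1) + 0 = 1. So 0 ≥ 1, which is false.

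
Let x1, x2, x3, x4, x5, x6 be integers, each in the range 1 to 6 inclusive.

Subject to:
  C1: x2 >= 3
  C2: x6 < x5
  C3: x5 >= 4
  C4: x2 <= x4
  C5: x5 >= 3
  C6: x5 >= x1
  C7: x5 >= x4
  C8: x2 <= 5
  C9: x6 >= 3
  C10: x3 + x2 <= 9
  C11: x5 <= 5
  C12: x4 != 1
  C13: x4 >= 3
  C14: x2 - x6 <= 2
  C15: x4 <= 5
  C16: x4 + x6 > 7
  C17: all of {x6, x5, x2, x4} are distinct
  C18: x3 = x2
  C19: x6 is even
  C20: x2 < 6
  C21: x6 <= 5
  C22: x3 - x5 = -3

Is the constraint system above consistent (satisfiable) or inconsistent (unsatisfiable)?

Unsatisfiable

Constraints 1, 5, 8, 9, 11, 13, 15, and 21 confine each of x6, x5, x2, x4 to the 3 values {3, …, 5}.
Constraint 17 requires all 4 of them to be distinct, but only 3 values are available — impossible by the pigeonhole principle.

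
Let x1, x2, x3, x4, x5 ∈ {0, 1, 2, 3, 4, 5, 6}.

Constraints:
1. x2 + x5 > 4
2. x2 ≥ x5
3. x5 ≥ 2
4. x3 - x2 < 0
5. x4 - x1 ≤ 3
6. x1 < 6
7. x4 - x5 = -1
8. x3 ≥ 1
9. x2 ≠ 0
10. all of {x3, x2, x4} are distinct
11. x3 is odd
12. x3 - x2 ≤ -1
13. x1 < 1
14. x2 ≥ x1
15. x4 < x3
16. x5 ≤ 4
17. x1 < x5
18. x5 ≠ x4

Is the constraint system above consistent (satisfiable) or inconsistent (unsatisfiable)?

The assignment x1 = 0, x2 = 5, x3 = 3, x4 = 1, x5 = 2 works:
  constraint 1 holds since x2 + x5 = 7.
  constraint 4 holds since x3 - x2 = -2.
  constraint 5 holds since x4 - x1 = 1.
The rest check out directly.

Satisfiable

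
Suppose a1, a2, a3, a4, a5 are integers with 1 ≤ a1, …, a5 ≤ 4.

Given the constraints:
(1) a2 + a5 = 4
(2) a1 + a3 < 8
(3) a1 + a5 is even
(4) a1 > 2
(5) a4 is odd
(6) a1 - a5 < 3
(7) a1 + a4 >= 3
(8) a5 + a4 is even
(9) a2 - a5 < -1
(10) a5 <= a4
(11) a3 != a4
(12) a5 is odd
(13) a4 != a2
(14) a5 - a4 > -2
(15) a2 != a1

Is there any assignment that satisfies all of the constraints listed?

One satisfying assignment is a1 = 3, a2 = 1, a3 = 4, a4 = 3, a5 = 3.
For the less obvious constraints — constraint 1: a2 + a5 = 4; constraint 2: a1 + a3 = 7; constraint 6: a1 - a5 = 0 — and the others hold by inspection.

Satisfiable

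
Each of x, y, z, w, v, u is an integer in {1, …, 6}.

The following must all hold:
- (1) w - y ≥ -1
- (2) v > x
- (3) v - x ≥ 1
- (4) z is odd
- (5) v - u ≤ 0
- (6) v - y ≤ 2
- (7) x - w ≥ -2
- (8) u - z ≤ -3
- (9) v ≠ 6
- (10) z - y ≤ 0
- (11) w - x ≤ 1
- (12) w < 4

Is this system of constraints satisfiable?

Constraints 1, 3, 5, 7, 8, and 10 give y − z ≥ 0, z − u ≥ 3, u − v ≥ 0, v − x ≥ 1, x − w ≥ -2, w − y ≥ -1.
Adding all 6 inequalities: the left sides telescope to 0, and the right sides sum to 0 + 3 + 0 + 1 + (-2) + (-1) = 1. So 0 ≥ 1, which is false.

Unsatisfiable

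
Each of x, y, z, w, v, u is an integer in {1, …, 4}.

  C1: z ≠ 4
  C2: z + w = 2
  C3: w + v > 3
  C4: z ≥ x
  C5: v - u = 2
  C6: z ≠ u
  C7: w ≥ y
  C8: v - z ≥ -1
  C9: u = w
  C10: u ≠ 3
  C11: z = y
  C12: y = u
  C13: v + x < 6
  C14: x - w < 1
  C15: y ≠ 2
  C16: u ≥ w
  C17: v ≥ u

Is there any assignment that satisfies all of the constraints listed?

From constraints 11 and 12, z = y = u, so z = u. But constraint 6 says z ≠ u. Contradiction.

Unsatisfiable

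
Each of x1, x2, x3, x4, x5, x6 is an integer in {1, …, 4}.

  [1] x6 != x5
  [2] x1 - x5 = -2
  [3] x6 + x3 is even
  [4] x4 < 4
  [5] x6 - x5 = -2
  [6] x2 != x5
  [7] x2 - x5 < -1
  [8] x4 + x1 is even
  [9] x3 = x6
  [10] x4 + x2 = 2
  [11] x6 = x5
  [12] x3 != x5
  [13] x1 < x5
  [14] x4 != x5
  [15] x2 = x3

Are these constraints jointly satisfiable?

Unsatisfiable

From constraints 9, 11, and 15, x2 = x3 = x6 = x5, so x2 = x5. But constraint 6 says x2 ≠ x5. Contradiction.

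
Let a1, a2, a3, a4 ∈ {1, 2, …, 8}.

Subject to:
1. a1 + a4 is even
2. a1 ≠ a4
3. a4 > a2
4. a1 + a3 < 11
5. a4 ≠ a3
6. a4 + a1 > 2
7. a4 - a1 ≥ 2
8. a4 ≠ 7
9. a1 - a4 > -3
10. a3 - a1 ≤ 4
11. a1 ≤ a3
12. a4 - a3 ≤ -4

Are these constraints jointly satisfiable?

Unsatisfiable

Constraints 7, 10, and 12 give a3 − a4 ≥ 4, a4 − a1 ≥ 2, a1 − a3 ≥ -4.
Adding all 3 inequalities: the left sides telescope to 0, and the right sides sum to 4 + 2 + (-4) = 2. So 0 ≥ 2, which is false.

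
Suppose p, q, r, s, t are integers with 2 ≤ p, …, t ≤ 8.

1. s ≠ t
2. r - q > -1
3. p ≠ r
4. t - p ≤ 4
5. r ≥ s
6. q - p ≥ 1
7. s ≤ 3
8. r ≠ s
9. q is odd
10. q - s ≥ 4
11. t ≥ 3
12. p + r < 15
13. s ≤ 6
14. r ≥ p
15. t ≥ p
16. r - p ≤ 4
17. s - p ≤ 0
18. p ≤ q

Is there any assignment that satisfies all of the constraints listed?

Setting (p, q, r, s, t) = (4, 7, 8, 3, 8) satisfies everything: constraint 2: r - q = 1; constraint 4: t - p = 4, and the others follow.

Satisfiable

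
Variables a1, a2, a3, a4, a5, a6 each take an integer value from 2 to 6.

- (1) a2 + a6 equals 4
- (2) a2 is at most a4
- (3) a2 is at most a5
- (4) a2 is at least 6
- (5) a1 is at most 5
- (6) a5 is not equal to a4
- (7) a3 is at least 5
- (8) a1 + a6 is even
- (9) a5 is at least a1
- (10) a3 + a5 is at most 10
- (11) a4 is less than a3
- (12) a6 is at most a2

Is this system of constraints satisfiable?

From constraint 7: a3 ≥ 5. From constraints 3 and 4: a5 ≥ a2 ≥ 6. Hence a3 + a5 ≥ 11. But constraint 10 requires a3 + a5 ≤ 10, and 10 < 11. Contradiction.

Unsatisfiable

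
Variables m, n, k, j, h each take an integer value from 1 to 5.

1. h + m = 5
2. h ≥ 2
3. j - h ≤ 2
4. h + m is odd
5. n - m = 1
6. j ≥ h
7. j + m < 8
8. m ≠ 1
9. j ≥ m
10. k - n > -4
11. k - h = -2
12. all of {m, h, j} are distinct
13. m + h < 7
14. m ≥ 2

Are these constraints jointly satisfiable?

Satisfiable

Try m = 2, n = 3, k = 1, j = 5, h = 3.
Check constraint 1: h + m = 5; constraint 3: j - h = 2. The remaining constraints are straightforward to verify.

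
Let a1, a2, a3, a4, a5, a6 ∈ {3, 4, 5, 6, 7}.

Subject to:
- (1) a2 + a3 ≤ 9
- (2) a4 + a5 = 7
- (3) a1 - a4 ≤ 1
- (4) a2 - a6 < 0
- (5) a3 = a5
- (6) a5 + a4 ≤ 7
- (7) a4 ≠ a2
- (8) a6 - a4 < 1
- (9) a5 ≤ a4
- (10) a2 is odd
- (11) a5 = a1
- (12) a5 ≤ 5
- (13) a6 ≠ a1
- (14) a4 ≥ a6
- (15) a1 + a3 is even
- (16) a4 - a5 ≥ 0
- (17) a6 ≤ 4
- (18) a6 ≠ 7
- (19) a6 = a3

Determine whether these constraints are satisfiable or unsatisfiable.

Unsatisfiable

From constraints 5, 11, and 19, a6 = a3 = a5 = a1, so a6 = a1. But constraint 13 says a6 ≠ a1. Contradiction.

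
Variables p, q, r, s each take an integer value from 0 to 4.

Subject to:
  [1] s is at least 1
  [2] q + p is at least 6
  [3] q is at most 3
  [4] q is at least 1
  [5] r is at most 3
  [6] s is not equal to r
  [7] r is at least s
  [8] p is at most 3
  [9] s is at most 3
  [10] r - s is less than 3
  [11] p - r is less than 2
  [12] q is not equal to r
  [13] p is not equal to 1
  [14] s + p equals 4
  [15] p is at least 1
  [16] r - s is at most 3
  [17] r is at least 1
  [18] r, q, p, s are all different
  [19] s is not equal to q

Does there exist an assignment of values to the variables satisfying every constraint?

Constraints 1, 3, 4, 5, 8, 9, 15, and 17 confine each of r, q, p, s to the 3 values {1, …, 3}.
Constraint 18 requires all 4 of them to be distinct, but only 3 values are available — impossible by the pigeonhole principle.

Unsatisfiable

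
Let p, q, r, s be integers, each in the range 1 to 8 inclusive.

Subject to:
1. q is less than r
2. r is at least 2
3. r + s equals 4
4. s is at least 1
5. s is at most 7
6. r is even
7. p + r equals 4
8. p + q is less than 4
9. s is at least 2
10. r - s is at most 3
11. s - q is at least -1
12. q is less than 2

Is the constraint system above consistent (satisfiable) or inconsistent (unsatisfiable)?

Satisfiable

Try p = 2, q = 1, r = 2, s = 2.
Check constraint 3: r + s = 4; constraint 7: p + r = 4; constraint 8: p + q = 3. The remaining constraints are straightforward to verify.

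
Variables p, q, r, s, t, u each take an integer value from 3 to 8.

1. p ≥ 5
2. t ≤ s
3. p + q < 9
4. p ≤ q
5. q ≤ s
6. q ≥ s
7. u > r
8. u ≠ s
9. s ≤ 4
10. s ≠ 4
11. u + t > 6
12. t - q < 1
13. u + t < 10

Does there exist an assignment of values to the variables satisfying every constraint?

Unsatisfiable

From constraints 1 and 4: q ≥ p and p ≥ 5, so q ≥ 5. From constraints 5 and 9: q ≤ s and s ≤ 4, so q ≤ 4. But 4 < 5, so no value of q works.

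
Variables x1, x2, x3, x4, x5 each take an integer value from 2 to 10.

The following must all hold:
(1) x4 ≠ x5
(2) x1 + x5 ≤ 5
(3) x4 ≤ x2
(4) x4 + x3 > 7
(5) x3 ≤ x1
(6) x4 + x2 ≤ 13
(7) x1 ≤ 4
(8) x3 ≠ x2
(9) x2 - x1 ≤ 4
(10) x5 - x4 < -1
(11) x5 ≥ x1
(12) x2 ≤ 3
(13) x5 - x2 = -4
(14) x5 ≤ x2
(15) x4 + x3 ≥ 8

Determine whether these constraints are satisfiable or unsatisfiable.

Unsatisfiable

From constraints 3 and 12: x4 ≤ x2 ≤ 3. From constraints 5 and 7: x3 ≤ x1 ≤ 4. Hence x4 + x3 ≤ 7. But constraint 15 requires x4 + x3 ≥ 8, and 8 > 7. Contradiction.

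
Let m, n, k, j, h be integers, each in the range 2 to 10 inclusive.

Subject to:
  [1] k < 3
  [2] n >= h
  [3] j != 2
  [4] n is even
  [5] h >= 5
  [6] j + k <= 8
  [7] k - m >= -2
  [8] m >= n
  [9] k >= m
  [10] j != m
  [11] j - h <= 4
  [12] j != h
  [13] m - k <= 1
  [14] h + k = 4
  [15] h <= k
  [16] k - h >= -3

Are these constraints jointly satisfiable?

Unsatisfiable

From constraints 5 and 15: k ≥ h and h ≥ 5, so k ≥ 5. From constraint 1: k ≤ 2. But 2 < 5, so no value of k works.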